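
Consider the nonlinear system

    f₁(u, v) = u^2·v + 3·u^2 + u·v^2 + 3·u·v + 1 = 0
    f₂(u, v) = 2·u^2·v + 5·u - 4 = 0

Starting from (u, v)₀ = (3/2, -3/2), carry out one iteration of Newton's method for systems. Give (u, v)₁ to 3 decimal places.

At (3/2, -3/2): F = (1.000, -3.250).
Jacobian J = [[2·u·v + 6·u + v^2 + 3·v, u^2 + 2·u·v + 3·u], [4·u·v + 5, 2·u^2]].
At the point, J = [[2.250, 2.250], [-4.000, 4.500]] (det J = 19.125).
Solving J·Δ = −F gives Δ = (-0.618, 0.173).
Then the next iterate is (u, v)₁ = (0.882, -1.327).

(0.882, -1.327)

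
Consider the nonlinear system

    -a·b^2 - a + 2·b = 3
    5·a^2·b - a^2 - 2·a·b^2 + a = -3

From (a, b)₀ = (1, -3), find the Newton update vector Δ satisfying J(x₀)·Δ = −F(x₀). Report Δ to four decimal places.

At (1, -3): F = (-19.0000, -30.0000).
Jacobian J = [[-b^2 - 1, -2·a·b + 2], [10·a·b - 2·a - 2·b^2 + 1, 5·a^2 - 4·a·b]].
At the point, J = [[-10.0000, 8.0000], [-49.0000, 17.0000]] (det J = 222.0000).
Solving J·Δ = −F gives Δ = (0.3739, 2.8423).

(0.3739, 2.8423)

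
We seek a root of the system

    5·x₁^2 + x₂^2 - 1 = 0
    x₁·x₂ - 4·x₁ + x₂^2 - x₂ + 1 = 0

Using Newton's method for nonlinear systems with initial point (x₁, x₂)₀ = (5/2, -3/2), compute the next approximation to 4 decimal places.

At (5/2, -3/2): F = (32.5000, -9.0000).
Jacobian J = [[10·x₁, 2·x₂], [x₂ - 4, x₁ + 2·x₂ - 1]].
At the point, J = [[25.0000, -3.0000], [-5.5000, -1.5000]] (det J = -54.0000).
Solving J·Δ = −F gives Δ = (-1.4028, -0.8565).
Then the next iterate is (x₁, x₂)₁ = (1.0972, -2.3565).

(1.0972, -2.3565)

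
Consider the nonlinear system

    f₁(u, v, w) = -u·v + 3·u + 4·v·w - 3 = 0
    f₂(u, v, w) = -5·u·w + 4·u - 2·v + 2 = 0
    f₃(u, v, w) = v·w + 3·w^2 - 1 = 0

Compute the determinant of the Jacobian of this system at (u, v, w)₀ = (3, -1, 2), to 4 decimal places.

410.0000

J = [[-v + 3, -u + 4·w, 4·v], [-5·w + 4, -2, -5·u], [0, w, v + 6·w]].
At the point, J = [[4.0000, 5.0000, -4.0000], [-6.0000, -2.0000, -15.0000], [0.0000, 2.0000, 11.0000]].
det J = 410.0000.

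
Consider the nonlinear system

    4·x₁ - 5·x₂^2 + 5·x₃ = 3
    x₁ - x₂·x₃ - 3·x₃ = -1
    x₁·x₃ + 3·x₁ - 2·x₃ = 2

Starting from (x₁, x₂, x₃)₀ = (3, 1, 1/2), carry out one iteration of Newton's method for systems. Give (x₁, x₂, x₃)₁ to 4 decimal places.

At (3, 1, 1/2): F = (6.5000, 2.0000, 7.5000).
Jacobian J = [[4, -10·x₂, 5], [1, -x₃, -x₂ - 3], [x₃ + 3, 0, x₁ - 2]].
At the point, J = [[4.0000, -10.0000, 5.0000], [1.0000, -0.5000, -4.0000], [3.5000, 0.0000, 1.0000]] (det J = 156.7500).
Solving J·Δ = −F gives Δ = (-2.1404, -0.2105, -0.0088).
Then the next iterate is (x₁, x₂, x₃)₁ = (0.8596, 0.7895, 0.4912).

(0.8596, 0.7895, 0.4912)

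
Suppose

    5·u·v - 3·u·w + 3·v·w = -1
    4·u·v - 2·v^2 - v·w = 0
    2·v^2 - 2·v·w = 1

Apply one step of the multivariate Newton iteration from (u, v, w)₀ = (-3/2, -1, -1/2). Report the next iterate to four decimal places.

(-0.6250, -0.3056, 0.5417)

At (-3/2, -1, -1/2): F = (7.7500, 3.5000, 0.0000).
Jacobian J = [[5·v - 3·w, 5·u + 3·w, -3·u + 3·v], [4·v, 4·u - 4·v - w, -v], [0, 4·v - 2·w, -2·v]].
At the point, J = [[-3.5000, -9.0000, 1.5000], [-4.0000, -1.5000, 1.0000], [0.0000, -3.0000, 2.0000]] (det J = -54.0000).
Solving J·Δ = −F gives Δ = (0.8750, 0.6944, 1.0417).
Then the next iterate is (u, v, w)₁ = (-0.6250, -0.3056, 0.5417).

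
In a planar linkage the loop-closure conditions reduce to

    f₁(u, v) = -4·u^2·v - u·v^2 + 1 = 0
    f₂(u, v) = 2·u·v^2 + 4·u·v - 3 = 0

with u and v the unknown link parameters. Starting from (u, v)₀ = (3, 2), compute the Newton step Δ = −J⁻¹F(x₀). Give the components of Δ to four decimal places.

(-0.7500, -0.9167)

At (3, 2): F = (-83.0000, 45.0000).
Jacobian J = [[-8·u·v - v^2, -4·u^2 - 2·u·v], [2·v^2 + 4·v, 4·u·v + 4·u]].
At the point, J = [[-52.0000, -48.0000], [16.0000, 36.0000]] (det J = -1104.0000).
Solving J·Δ = −F gives Δ = (-0.7500, -0.9167).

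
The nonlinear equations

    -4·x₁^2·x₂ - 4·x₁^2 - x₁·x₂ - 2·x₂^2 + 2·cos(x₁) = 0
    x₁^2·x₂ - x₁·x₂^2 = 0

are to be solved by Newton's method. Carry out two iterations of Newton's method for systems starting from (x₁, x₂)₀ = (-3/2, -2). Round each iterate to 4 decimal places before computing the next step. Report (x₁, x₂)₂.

At (-3/2, -2): F = (-1.858526, 1.5000).
Jacobian J = [[-8·x₁·x₂ - 8·x₁ - x₂ - 2·sin(x₁), -4·x₁^2 - x₁ - 4·x₂], [2·x₁·x₂ - x₂^2, x₁^2 - 2·x₁·x₂]].
At the point, J = [[-8.005010, 0.5000], [2.0000, -3.7500]] (det J = 29.018788).
Solving J·Δ = −F gives Δ = (-0.2143, 0.2857).
Then the next iterate is (x₁, x₂)₁ = (-1.7143, -1.7143).
Round to (-1.7143, -1.7143) and repeat: F = (-0.705687, 0.0000), J = [[-6.102454, -3.183798], [2.938824, -2.938824]].
Δ = (-0.0760, -0.0760), so (x₁, x₂)₂ = (-1.7903, -1.7903).

(-1.7903, -1.7903)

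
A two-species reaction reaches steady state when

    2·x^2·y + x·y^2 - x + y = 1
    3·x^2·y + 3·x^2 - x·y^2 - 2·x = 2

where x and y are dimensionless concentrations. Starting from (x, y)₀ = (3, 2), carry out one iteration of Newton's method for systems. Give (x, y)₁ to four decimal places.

At (3, 2): F = (46.0000, 61.0000).
Jacobian J = [[4·x·y + y^2 - 1, 2·x^2 + 2·x·y + 1], [6·x·y + 6·x - y^2 - 2, 3·x^2 - 2·x·y]].
At the point, J = [[27.0000, 31.0000], [48.0000, 15.0000]] (det J = -1083.0000).
Solving J·Δ = −F gives Δ = (-1.1090, -0.5180).
Then the next iterate is (x, y)₁ = (1.8910, 1.4820).

(1.8910, 1.4820)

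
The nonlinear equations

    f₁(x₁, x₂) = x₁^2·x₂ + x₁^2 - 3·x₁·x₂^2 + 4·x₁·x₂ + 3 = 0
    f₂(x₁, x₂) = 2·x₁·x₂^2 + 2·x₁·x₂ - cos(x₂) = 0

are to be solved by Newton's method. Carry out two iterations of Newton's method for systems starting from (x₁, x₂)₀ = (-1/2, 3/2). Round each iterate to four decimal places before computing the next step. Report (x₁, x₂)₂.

(4.3672, -1.8582)

At (-1/2, 3/2): F = (4.0000, -3.820737).
Jacobian J = [[2·x₁·x₂ + 2·x₁ - 3·x₂^2 + 4·x₂, x₁^2 - 6·x₁·x₂ + 4·x₁], [2·x₂^2 + 2·x₂, 4·x₁·x₂ + 2·x₁ + sin(x₂)]].
At the point, J = [[-3.2500, 2.7500], [7.5000, -3.002505]] (det J = -10.866859).
Solving J·Δ = −F gives Δ = (-0.1383, -1.6180).
Then the next iterate is (x₁, x₂)₁ = (-0.6383, -0.1180).
Round to (-0.6383, -0.1180) and repeat: F = (3.687291, -0.860183), J = [[-1.639733, -2.597690], [-0.208152, -1.093049]].
Δ = (5.0055, -1.7402), so (x₁, x₂)₂ = (4.3672, -1.8582).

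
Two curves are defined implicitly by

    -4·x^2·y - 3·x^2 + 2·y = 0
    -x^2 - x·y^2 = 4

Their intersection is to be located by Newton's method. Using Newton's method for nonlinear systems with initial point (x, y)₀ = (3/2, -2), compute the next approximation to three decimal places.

At (3/2, -2): F = (7.250, -12.250).
Jacobian J = [[-8·x·y - 6·x, -4·x^2 + 2], [-2·x - y^2, -2·x·y]].
At the point, J = [[15.000, -7.000], [-7.000, 6.000]] (det J = 41.000).
Solving J·Δ = −F gives Δ = (1.030, 3.244).
Then the next iterate is (x, y)₁ = (2.530, 1.244).

(2.530, 1.244)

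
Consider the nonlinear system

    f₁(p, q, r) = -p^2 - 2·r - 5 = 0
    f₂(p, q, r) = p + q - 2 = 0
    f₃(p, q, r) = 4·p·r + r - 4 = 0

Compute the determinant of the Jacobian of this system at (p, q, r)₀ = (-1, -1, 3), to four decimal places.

J = [[-2·p, 0, -2], [1, 1, 0], [4·r, 0, 4·p + 1]].
At the point, J = [[2.0000, 0.0000, -2.0000], [1.0000, 1.0000, 0.0000], [12.0000, 0.0000, -3.0000]].
det J = 18.0000.

18.0000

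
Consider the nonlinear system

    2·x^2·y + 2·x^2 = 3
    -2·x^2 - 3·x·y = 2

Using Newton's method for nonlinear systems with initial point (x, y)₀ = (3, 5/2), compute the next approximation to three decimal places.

(11.333, -20.278)

At (3, 5/2): F = (60.000, -42.500).
Jacobian J = [[4·x·y + 4·x, 2·x^2], [-4·x - 3·y, -3·x]].
At the point, J = [[42.000, 18.000], [-19.500, -9.000]] (det J = -27.000).
Solving J·Δ = −F gives Δ = (8.333, -22.778).
Then the next iterate is (x, y)₁ = (11.333, -20.278).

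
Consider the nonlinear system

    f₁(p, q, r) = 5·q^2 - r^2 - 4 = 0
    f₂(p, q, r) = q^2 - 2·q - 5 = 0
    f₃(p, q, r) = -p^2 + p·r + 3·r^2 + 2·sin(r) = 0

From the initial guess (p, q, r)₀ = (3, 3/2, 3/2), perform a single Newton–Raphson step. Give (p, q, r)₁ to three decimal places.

(86.011, 7.250, 31.917)

At (3, 3/2, 3/2): F = (5.000, -5.750, 4.24499).
Jacobian J = [[0, 10·q, -2·r], [0, 2·q - 2, 0], [-2·p + r, 0, p + 6·r + 2·cos(r)]].
At the point, J = [[0.000, 15.000, -3.000], [0.000, 1.000, 0.000], [-4.500, 0.000, 12.14147]] (det J = -13.500).
Solving J·Δ = −F gives Δ = (83.011, 5.750, 30.417).
Then the next iterate is (p, q, r)₁ = (86.011, 7.250, 31.917).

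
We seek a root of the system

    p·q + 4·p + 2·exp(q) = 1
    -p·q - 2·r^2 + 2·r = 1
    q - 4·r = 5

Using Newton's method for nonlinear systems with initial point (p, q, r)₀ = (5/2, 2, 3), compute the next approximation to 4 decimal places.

(108.0290, -36.3116, -10.3279)

At (5/2, 2, 3): F = (28.778112, -18.0000, -15.0000).
Jacobian J = [[q + 4, p + 2·exp(q), 0], [-q, -p, -4·r + 2], [0, 1, -4]].
At the point, J = [[6.0000, 17.278112, 0.0000], [-2.0000, -2.5000, -10.0000], [0.0000, 1.0000, -4.0000]] (det J = -18.224898).
Solving J·Δ = −F gives Δ = (105.5290, -38.3116, -13.3279).
Then the next iterate is (p, q, r)₁ = (108.0290, -36.3116, -10.3279).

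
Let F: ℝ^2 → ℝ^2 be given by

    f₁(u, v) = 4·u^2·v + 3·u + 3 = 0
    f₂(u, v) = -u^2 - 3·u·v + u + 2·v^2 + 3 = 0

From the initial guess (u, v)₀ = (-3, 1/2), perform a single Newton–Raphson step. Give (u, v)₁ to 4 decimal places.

At (-3, 1/2): F = (12.0000, -4.0000).
Jacobian J = [[8·u·v + 3, 4·u^2], [-2·u - 3·v + 1, -3·u + 4·v]].
At the point, J = [[-9.0000, 36.0000], [5.5000, 11.0000]] (det J = -297.0000).
Solving J·Δ = −F gives Δ = (0.9293, -0.1010).
Then the next iterate is (u, v)₁ = (-2.0707, 0.3990).

(-2.0707, 0.3990)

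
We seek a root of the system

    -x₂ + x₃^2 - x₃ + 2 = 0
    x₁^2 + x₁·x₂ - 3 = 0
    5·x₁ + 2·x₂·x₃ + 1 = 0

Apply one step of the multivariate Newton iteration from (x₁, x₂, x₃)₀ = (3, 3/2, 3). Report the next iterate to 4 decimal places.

(2.8261, -1.5652, 1.0870)

At (3, 3/2, 3): F = (6.5000, 10.5000, 25.0000).
Jacobian J = [[0, -1, 2·x₃ - 1], [2·x₁ + x₂, x₁, 0], [5, 2·x₃, 2·x₂]].
At the point, J = [[0.0000, -1.0000, 5.0000], [7.5000, 3.0000, 0.0000], [5.0000, 6.0000, 3.0000]] (det J = 172.5000).
Solving J·Δ = −F gives Δ = (-0.1739, -3.0652, -1.9130).
Then the next iterate is (x₁, x₂, x₃)₁ = (2.8261, -1.5652, 1.0870).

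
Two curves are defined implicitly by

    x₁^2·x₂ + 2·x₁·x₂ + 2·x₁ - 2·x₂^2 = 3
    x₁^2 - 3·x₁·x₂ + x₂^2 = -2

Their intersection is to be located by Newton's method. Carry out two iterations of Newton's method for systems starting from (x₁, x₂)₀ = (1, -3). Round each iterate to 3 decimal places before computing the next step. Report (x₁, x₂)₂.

At (1, -3): F = (-28.000, 21.000).
Jacobian J = [[2·x₁·x₂ + 2·x₂ + 2, x₁^2 + 2·x₁ - 4·x₂], [2·x₁ - 3·x₂, -3·x₁ + 2·x₂]].
At the point, J = [[-10.000, 15.000], [11.000, -9.000]] (det J = -75.000).
Solving J·Δ = −F gives Δ = (-0.840, 1.307).
Then the next iterate is (x₁, x₂)₁ = (0.160, -1.693).
Round to (0.160, -1.693) and repeat: F = (-8.99760, 5.70449), J = [[-1.92776, 7.11760], [5.399, -3.866]].
Δ = (-0.188, 1.213), so (x₁, x₂)₂ = (-0.028, -0.480).

(-0.028, -0.480)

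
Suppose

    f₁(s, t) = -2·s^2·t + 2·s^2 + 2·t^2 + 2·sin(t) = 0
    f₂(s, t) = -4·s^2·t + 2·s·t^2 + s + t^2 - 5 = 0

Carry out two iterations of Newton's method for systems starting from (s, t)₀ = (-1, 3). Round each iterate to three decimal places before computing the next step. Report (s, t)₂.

(-0.313, 0.016)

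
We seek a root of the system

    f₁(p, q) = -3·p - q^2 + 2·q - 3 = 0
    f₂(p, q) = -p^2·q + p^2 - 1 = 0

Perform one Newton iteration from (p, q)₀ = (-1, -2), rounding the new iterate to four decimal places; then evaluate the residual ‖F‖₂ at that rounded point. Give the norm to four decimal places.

At (-1, -2): F = (-8.0000, 2.0000).
Jacobian J = [[-3, -2·q + 2], [-2·p·q + 2·p, -p^2]].
At the point, J = [[-3.0000, 6.0000], [-6.0000, -1.0000]] (det J = 39.0000).
Solving J·Δ = −F gives Δ = (0.1026, 1.3846).
Then the next iterate is (p, q)₁ = (-0.8974, -0.6154).
Re-evaluating at (-0.8974, -0.6154): F = (-1.917317, 0.300925), so ‖F‖₂ = 1.9408.

1.9408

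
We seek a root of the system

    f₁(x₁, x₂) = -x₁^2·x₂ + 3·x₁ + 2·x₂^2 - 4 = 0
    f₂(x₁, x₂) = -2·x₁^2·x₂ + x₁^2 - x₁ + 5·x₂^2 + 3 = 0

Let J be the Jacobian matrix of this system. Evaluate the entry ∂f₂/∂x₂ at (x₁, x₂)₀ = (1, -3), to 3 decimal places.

-32.000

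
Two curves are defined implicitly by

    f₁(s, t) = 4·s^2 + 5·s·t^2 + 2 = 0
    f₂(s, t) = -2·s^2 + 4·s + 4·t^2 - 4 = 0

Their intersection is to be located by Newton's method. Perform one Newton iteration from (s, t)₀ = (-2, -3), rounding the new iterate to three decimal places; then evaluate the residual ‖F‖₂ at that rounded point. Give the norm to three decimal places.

At (-2, -3): F = (-72.000, 16.000).
Jacobian J = [[8·s + 5·t^2, 10·s·t], [-4·s + 4, 8·t]].
At the point, J = [[29.000, 60.000], [12.000, -24.000]] (det J = -1416.000).
Solving J·Δ = −F gives Δ = (0.542, 0.938).
Then the next iterate is (s, t)₁ = (-1.458, -2.062).
Re-evaluating at (-1.458, -2.062): F = (-20.49289, 2.92385), so ‖F‖₂ = 20.700.

20.700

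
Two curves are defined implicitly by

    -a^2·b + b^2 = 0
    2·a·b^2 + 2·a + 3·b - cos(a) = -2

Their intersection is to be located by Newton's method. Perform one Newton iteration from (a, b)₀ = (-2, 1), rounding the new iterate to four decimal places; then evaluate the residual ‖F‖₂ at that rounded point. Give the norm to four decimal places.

0.7366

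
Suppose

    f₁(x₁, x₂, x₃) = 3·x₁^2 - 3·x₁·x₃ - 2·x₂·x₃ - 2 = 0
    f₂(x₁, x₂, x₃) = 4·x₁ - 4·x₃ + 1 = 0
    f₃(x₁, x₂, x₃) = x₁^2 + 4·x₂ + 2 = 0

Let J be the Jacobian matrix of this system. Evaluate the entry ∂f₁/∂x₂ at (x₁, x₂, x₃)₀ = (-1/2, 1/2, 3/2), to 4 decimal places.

-3.0000

∂f₁/∂x₂ = -2·x₃.
At (-1/2, 1/2, 3/2) this is -3.0000.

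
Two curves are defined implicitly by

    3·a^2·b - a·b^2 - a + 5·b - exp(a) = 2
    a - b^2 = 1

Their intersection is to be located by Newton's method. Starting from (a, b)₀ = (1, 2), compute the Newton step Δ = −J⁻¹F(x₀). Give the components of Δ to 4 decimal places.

At (1, 2): F = (6.281718, -4.0000).
Jacobian J = [[6·a·b - b^2 - exp(a) - 1, 3·a^2 - 2·a·b + 5], [1, -2·b]].
At the point, J = [[4.281718, 4.0000], [1.0000, -4.0000]] (det J = -21.126873).
Solving J·Δ = −F gives Δ = (-0.4320, -1.1080).

(-0.4320, -1.1080)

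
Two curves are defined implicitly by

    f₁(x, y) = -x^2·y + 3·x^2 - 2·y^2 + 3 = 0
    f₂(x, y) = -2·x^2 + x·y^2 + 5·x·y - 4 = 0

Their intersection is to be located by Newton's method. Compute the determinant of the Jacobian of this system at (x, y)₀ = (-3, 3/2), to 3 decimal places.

542.250

J = [[-2·x·y + 6·x, -x^2 - 4·y], [-4·x + y^2 + 5·y, 2·x·y + 5·x]].
At the point, J = [[-9.000, -15.000], [21.750, -24.000]].
det J = 542.250.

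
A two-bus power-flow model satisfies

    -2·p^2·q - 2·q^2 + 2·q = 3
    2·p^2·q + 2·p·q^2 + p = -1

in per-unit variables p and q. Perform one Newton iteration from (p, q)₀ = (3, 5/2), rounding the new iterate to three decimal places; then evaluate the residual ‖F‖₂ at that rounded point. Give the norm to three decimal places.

At (3, 5/2): F = (-55.500, 86.500).
Jacobian J = [[-4·p·q, -2·p^2 - 4·q + 2], [4·p·q + 2·q^2 + 1, 2·p^2 + 4·p·q]].
At the point, J = [[-30.000, -26.000], [43.500, 48.000]] (det J = -309.000).
Solving J·Δ = −F gives Δ = (-1.343, -0.585).
Then the next iterate is (p, q)₁ = (1.657, 1.915).
Re-evaluating at (1.657, 1.915): F = (-17.02029, 25.32602), so ‖F‖₂ = 30.514.

30.514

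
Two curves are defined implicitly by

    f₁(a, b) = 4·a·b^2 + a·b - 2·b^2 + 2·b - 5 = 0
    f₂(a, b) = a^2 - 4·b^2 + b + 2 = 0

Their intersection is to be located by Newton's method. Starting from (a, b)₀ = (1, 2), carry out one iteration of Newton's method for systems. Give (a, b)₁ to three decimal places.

At (1, 2): F = (9.000, -11.000).
Jacobian J = [[4·b^2 + b, 8·a·b + a - 4·b + 2], [2·a, -8·b + 1]].
At the point, J = [[18.000, 11.000], [2.000, -15.000]] (det J = -292.000).
Solving J·Δ = −F gives Δ = (-0.048, -0.740).
Then the next iterate is (a, b)₁ = (0.952, 1.260).

(0.952, 1.260)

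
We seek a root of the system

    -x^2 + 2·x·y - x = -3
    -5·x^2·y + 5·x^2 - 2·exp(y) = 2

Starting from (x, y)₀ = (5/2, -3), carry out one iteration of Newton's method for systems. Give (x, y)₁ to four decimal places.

(2.7908, 1.8479)

At (5/2, -3): F = (-20.7500, 122.900426).
Jacobian J = [[-2·x + 2·y - 1, 2·x], [-10·x·y + 10·x, -5·x^2 - 2·exp(y)]].
At the point, J = [[-12.0000, 5.0000], [100.0000, -31.349574]] (det J = -123.805110).
Solving J·Δ = −F gives Δ = (0.2908, 4.8479).
Then the next iterate is (x, y)₁ = (2.7908, 1.8479).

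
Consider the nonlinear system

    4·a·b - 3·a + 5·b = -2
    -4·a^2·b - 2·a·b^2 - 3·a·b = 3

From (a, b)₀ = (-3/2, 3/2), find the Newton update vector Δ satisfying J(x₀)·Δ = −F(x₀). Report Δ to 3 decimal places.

At (-3/2, 3/2): F = (5.000, -3.000).
Jacobian J = [[4·b - 3, 4·a + 5], [-8·a·b - 2·b^2 - 3·b, -4·a^2 - 4·a·b - 3·a]].
At the point, J = [[3.000, -1.000], [9.000, 4.500]] (det J = 22.500).
Solving J·Δ = −F gives Δ = (-0.867, 2.400).

(-0.867, 2.400)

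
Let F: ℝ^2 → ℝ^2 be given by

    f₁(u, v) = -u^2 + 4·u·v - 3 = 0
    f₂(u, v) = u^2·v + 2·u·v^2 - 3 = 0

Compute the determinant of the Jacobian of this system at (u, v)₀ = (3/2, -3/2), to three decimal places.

60.750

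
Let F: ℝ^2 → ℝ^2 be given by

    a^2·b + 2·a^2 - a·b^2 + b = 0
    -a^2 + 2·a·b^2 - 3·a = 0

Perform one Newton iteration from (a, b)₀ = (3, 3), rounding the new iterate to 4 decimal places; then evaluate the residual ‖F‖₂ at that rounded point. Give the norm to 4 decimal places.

12.0306

At (3, 3): F = (21.0000, 36.0000).
Jacobian J = [[2·a·b + 4·a - b^2, a^2 - 2·a·b + 1], [-2·a + 2·b^2 - 3, 4·a·b]].
At the point, J = [[21.0000, -8.0000], [9.0000, 36.0000]] (det J = 828.0000).
Solving J·Δ = −F gives Δ = (-1.2609, -0.6848).
Then the next iterate is (a, b)₁ = (1.7391, 2.3152).
Re-evaluating at (1.7391, 2.3152): F = (6.044549, 10.401909), so ‖F‖₂ = 12.0306.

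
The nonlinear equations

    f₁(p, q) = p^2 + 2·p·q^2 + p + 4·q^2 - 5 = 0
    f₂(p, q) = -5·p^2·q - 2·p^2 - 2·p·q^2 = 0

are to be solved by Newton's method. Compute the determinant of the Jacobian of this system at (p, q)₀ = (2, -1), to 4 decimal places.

76.0000

J = [[2·p + 2·q^2 + 1, 4·p·q + 8·q], [-10·p·q - 4·p - 2·q^2, -5·p^2 - 4·p·q]].
At the point, J = [[7.0000, -16.0000], [10.0000, -12.0000]].
det J = 76.0000.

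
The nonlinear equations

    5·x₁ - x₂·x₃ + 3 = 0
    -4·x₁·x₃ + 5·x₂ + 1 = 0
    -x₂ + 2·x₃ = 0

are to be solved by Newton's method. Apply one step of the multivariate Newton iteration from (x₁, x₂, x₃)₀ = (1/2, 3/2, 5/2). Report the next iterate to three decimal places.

(3.720, 7.800, 3.900)

At (1/2, 3/2, 5/2): F = (1.750, 3.500, 3.500).
Jacobian J = [[5, -x₃, -x₂], [-4·x₃, 5, -4·x₁], [0, -1, 2]].
At the point, J = [[5.000, -2.500, -1.500], [-10.000, 5.000, -2.000], [0.000, -1.000, 2.000]] (det J = -25.000).
Solving J·Δ = −F gives Δ = (3.220, 6.300, 1.400).
Then the next iterate is (x₁, x₂, x₃)₁ = (3.720, 7.800, 3.900).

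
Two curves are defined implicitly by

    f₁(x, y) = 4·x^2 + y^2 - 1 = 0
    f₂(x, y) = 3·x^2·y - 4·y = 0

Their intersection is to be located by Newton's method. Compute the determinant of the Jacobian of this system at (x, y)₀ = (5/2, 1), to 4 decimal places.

265.0000

J = [[8·x, 2·y], [6·x·y, 3·x^2 - 4]].
At the point, J = [[20.0000, 2.0000], [15.0000, 14.7500]].
det J = 265.0000.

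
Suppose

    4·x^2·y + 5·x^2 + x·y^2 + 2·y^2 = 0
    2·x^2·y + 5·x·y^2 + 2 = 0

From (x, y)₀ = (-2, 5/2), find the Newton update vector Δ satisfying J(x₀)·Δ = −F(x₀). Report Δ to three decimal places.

(0.901, -0.723)

At (-2, 5/2): F = (60.000, -40.500).
Jacobian J = [[8·x·y + 10·x + y^2, 4·x^2 + 2·x·y + 4·y], [4·x·y + 5·y^2, 2·x^2 + 10·x·y]].
At the point, J = [[-53.750, 16.000], [11.250, -42.000]] (det J = 2077.500).
Solving J·Δ = −F gives Δ = (0.901, -0.723).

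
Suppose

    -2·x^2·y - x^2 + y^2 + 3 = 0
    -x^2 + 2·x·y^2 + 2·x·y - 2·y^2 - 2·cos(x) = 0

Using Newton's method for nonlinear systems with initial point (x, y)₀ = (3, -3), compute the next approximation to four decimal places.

(1.0410, -3.0737)

At (3, -3): F = (57.0000, 10.979985).
Jacobian J = [[-4·x·y - 2·x, -2·x^2 + 2·y], [-2·x + 2·y^2 + 2·y + 2·sin(x), 4·x·y + 2·x - 4·y]].
At the point, J = [[30.0000, -24.0000], [6.282240, -18.0000]] (det J = -389.226240).
Solving J·Δ = −F gives Δ = (-1.9590, -0.0737).
Then the next iterate is (x, y)₁ = (1.0410, -3.0737).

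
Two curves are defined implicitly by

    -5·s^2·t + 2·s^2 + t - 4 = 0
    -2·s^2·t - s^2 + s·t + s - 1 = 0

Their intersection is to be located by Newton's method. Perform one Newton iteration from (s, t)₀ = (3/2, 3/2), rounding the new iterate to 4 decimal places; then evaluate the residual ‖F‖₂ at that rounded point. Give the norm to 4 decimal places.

At (3/2, 3/2): F = (-14.8750, -6.2500).
Jacobian J = [[-10·s·t + 4·s, -5·s^2 + 1], [-4·s·t - 2·s + t + 1, -2·s^2 + s]].
At the point, J = [[-16.5000, -10.2500], [-9.5000, -3.0000]] (det J = -47.8750).
Solving J·Δ = −F gives Δ = (-0.4060, -0.7977).
Then the next iterate is (s, t)₁ = (1.0940, 0.7023).
Re-evaluating at (1.0940, 0.7023): F = (-5.106718, -2.015596), so ‖F‖₂ = 5.4901.

5.4901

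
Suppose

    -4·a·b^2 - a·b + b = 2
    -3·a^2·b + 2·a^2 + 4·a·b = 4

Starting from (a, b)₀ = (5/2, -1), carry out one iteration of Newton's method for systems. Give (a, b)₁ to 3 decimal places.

At (5/2, -1): F = (-10.500, 17.250).
Jacobian J = [[-4·b^2 - b, -8·a·b - a + 1], [-6·a·b + 4·a + 4·b, -3·a^2 + 4·a]].
At the point, J = [[-3.000, 18.500], [21.000, -8.750]] (det J = -362.250).
Solving J·Δ = −F gives Δ = (-0.627, 0.466).
Then the next iterate is (a, b)₁ = (1.873, -0.534).

(1.873, -0.534)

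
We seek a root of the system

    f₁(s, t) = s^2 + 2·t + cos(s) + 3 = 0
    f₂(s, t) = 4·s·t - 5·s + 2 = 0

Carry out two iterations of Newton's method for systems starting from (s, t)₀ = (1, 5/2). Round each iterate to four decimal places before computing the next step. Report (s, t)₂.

At (1, 5/2): F = (9.540302, 7.0000).
Jacobian J = [[2·s - sin(s), 2], [4·t - 5, 4·s]].
At the point, J = [[1.158529, 2.0000], [5.0000, 4.0000]] (det J = -5.365884).
Solving J·Δ = −F gives Δ = (4.5027, -7.3784).
Then the next iterate is (s, t)₁ = (5.5027, -4.8784).
Round to (5.5027, -4.8784) and repeat: F = (24.233479, -132.890987), J = [[11.709024, 2.0000], [-24.5136, 22.0108]].
Δ = (-2.6053, 3.1360), so (s, t)₂ = (2.8974, -1.7424).

(2.8974, -1.7424)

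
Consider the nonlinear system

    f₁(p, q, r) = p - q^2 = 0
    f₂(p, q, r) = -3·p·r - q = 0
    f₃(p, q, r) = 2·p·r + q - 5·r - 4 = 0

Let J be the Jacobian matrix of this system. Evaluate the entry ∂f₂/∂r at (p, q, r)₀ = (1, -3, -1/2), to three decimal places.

∂f₂/∂r = -3·p.
At (1, -3, -1/2) this is -3.000.

-3.000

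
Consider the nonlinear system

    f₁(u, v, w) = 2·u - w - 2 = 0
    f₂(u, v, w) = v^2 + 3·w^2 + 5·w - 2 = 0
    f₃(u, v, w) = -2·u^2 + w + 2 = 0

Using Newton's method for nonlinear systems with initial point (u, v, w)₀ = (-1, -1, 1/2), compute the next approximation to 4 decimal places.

(-0.3333, -12.5417, -2.6667)

At (-1, -1, 1/2): F = (-4.5000, 2.2500, 0.5000).
Jacobian J = [[2, 0, -1], [0, 2·v, 6·w + 5], [-4·u, 0, 1]].
At the point, J = [[2.0000, 0.0000, -1.0000], [0.0000, -2.0000, 8.0000], [4.0000, 0.0000, 1.0000]] (det J = -12.0000).
Solving J·Δ = −F gives Δ = (0.6667, -11.5417, -3.1667).
Then the next iterate is (u, v, w)₁ = (-0.3333, -12.5417, -2.6667).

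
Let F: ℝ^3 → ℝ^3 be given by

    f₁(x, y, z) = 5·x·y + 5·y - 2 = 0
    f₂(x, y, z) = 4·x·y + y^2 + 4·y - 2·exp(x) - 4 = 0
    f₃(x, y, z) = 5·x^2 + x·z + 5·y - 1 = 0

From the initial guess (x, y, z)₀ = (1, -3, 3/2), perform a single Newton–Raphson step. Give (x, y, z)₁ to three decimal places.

At (1, -3, 3/2): F = (-32.000, -24.43656, -9.500).
Jacobian J = [[5·y, 5·x + 5, 0], [4·y - 2·exp(x), 4·x + 2·y + 4, 0], [10·x + z, 5, x]].
At the point, J = [[-15.000, 10.000, 0.000], [-17.43656, 2.000, 0.000], [11.500, 5.000, 1.000]] (det J = 144.36564).
Solving J·Δ = −F gives Δ = (-1.249, 1.326, 17.238).
Then the next iterate is (x, y, z)₁ = (-0.249, -1.674, 18.738).

(-0.249, -1.674, 18.738)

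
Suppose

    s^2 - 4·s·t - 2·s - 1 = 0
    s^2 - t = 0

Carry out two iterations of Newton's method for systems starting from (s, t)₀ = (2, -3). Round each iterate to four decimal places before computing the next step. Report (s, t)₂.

(0.2824, 0.0664)

At (2, -3): F = (23.0000, 7.0000).
Jacobian J = [[2·s - 4·t - 2, -4·s], [2·s, -1]].
At the point, J = [[14.0000, -8.0000], [4.0000, -1.0000]] (det J = 18.0000).
Solving J·Δ = −F gives Δ = (-1.8333, -0.3333).
Then the next iterate is (s, t)₁ = (0.1667, -3.3333).
Round to (0.1667, -3.3333) and repeat: F = (0.917033, 3.361089), J = [[11.6666, -0.6668], [0.3334, -1.0000]].
Δ = (0.1157, 3.3997), so (s, t)₂ = (0.2824, 0.0664).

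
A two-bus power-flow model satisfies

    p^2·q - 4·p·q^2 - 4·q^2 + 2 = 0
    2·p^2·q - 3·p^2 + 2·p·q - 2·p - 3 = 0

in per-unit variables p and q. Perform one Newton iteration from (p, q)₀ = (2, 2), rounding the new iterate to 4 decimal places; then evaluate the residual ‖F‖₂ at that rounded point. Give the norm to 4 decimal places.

18.2208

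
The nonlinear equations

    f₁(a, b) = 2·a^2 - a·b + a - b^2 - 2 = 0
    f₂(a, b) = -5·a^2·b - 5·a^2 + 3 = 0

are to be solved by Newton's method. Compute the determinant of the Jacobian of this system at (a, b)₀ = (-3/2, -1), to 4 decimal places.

J = [[4·a - b + 1, -a - 2·b], [-10·a·b - 10·a, -5·a^2]].
At the point, J = [[-4.0000, 3.5000], [0.0000, -11.2500]].
det J = 45.0000.

45.0000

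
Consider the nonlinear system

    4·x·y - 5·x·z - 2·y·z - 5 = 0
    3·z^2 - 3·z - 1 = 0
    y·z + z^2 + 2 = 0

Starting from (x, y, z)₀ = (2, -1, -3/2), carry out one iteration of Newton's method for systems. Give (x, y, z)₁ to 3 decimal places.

At (2, -1, -3/2): F = (-1.000, 10.250, 5.750).
Jacobian J = [[4·y - 5·z, 4·x - 2·z, -5·x - 2·y], [0, 0, 6·z - 3], [0, z, y + 2·z]].
At the point, J = [[3.500, 11.000, -8.000], [0.000, 0.000, -12.000], [0.000, -1.500, -4.000]] (det J = -63.000).
Solving J·Δ = −F gives Δ = (-2.651, 1.556, 0.854).
Then the next iterate is (x, y, z)₁ = (-0.651, 0.556, -0.646).

(-0.651, 0.556, -0.646)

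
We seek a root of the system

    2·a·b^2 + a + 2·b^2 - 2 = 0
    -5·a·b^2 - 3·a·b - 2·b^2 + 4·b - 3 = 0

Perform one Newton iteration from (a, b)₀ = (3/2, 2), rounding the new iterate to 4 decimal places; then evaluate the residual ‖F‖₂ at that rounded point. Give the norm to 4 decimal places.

13.6770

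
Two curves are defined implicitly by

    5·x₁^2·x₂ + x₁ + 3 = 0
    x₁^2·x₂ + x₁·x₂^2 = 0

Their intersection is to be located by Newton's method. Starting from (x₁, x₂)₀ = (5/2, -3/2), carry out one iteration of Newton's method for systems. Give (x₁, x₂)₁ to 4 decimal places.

(1.6945, -1.1168)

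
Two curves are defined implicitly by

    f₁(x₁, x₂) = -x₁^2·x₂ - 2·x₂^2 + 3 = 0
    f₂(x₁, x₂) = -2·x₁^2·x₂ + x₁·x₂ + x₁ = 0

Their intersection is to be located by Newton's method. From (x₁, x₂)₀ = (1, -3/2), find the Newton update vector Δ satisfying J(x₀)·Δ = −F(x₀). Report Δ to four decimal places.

At (1, -3/2): F = (0.0000, 2.5000).
Jacobian J = [[-2·x₁·x₂, -x₁^2 - 4·x₂], [-4·x₁·x₂ + x₂ + 1, -2·x₁^2 + x₁]].
At the point, J = [[3.0000, 5.0000], [5.5000, -1.0000]] (det J = -30.5000).
Solving J·Δ = −F gives Δ = (-0.4098, 0.2459).

(-0.4098, 0.2459)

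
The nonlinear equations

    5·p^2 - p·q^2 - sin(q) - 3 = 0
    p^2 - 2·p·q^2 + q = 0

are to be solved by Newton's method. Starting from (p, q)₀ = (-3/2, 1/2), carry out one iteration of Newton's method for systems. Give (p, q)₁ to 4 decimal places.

At (-3/2, 1/2): F = (8.145574, 3.5000).
Jacobian J = [[10·p - q^2, -2·p·q - cos(q)], [2·p - 2·q^2, -4·p·q + 1]].
At the point, J = [[-15.2500, 0.622417], [-3.5000, 4.0000]] (det J = -58.821539).
Solving J·Δ = −F gives Δ = (0.5169, -0.4227).
Then the next iterate is (p, q)₁ = (-0.9831, 0.0773).

(-0.9831, 0.0773)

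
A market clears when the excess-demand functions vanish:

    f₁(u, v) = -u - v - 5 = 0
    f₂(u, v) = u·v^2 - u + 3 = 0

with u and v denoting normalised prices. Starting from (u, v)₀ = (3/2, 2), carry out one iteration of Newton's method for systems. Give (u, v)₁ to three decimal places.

(-13.000, 8.000)

At (3/2, 2): F = (-8.500, 7.500).
Jacobian J = [[-1, -1], [v^2 - 1, 2·u·v]].
At the point, J = [[-1.000, -1.000], [3.000, 6.000]] (det J = -3.000).
Solving J·Δ = −F gives Δ = (-14.500, 6.000).
Then the next iterate is (u, v)₁ = (-13.000, 8.000).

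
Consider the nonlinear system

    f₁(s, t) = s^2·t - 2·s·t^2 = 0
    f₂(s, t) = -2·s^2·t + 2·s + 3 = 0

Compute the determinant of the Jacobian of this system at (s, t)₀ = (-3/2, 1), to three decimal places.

-43.500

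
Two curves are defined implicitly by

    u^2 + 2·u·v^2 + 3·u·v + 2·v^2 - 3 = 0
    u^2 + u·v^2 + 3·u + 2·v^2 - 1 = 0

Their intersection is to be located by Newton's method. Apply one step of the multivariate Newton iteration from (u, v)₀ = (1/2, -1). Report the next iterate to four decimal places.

At (1/2, -1): F = (-1.2500, 3.2500).
Jacobian J = [[2·u + 2·v^2 + 3·v, 4·u·v + 3·u + 4·v], [2·u + v^2 + 3, 2·u·v + 4·v]].
At the point, J = [[0.0000, -4.5000], [5.0000, -5.0000]] (det J = 22.5000).
Solving J·Δ = −F gives Δ = (-0.9278, -0.2778).
Then the next iterate is (u, v)₁ = (-0.4278, -1.2778).

(-0.4278, -1.2778)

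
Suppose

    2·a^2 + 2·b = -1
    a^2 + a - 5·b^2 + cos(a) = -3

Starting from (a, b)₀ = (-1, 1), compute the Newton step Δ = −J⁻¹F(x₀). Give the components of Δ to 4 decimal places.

(1.1678, -0.1645)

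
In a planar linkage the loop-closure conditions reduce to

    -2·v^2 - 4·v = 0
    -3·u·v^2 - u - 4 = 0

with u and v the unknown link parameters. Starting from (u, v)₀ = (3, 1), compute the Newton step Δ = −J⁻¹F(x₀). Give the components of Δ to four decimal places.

(-0.6250, -0.7500)

At (3, 1): F = (-6.0000, -16.0000).
Jacobian J = [[0, -4·v - 4], [-3·v^2 - 1, -6·u·v]].
At the point, J = [[0.0000, -8.0000], [-4.0000, -18.0000]] (det J = -32.0000).
Solving J·Δ = −F gives Δ = (-0.6250, -0.7500).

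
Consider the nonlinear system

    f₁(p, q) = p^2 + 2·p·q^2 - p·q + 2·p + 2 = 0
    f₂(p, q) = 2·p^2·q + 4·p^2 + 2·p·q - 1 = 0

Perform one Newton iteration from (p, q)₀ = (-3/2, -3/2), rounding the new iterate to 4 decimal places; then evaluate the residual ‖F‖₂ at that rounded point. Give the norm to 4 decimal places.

At (-3/2, -3/2): F = (-7.7500, 5.7500).
Jacobian J = [[2·p + 2·q^2 - q + 2, 4·p·q - p], [4·p·q + 8·p + 2·q, 2·p^2 + 2·p]].
At the point, J = [[5.0000, 10.5000], [-6.0000, 1.5000]] (det J = 70.5000).
Solving J·Δ = −F gives Δ = (1.0213, 0.2518).
Then the next iterate is (p, q)₁ = (-0.4787, -1.2482).
Re-evaluating at (-0.4787, -1.2482): F = (-0.817392, 0.539582), so ‖F‖₂ = 0.9794.

0.9794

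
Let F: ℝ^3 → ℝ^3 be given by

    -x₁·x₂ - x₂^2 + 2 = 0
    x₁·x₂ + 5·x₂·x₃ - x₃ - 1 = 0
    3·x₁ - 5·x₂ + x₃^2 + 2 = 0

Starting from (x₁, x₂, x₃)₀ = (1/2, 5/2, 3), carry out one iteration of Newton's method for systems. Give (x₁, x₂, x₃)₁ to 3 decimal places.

At (1/2, 5/2, 3): F = (-5.500, 34.750, 0.000).
Jacobian J = [[-x₂, -x₁ - 2·x₂, 0], [x₂, x₁ + 5·x₃, 5·x₂ - 1], [3, -5, 2·x₃]].
At the point, J = [[-2.500, -5.500, 0.000], [2.500, 15.500, 11.500], [3.000, -5.000, 6.000]] (det J = -483.500).
Solving J·Δ = −F gives Δ = (0.660, -1.300, -1.413).
Then the next iterate is (x₁, x₂, x₃)₁ = (1.160, 1.200, 1.587).

(1.160, 1.200, 1.587)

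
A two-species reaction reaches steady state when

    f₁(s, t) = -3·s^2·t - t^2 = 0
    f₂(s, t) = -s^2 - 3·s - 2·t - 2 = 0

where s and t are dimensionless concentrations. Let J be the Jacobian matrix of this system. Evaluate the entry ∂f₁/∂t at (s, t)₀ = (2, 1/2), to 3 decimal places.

∂f₁/∂t = -3·s^2 - 2·t.
At (2, 1/2) this is -13.000.

-13.000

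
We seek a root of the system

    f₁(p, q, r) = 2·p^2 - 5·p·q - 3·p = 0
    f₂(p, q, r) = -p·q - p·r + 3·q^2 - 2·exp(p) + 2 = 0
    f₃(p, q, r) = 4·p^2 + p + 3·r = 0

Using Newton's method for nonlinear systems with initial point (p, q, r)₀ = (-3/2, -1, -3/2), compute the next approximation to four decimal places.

(-1.5395, -1.2211, -2.6450)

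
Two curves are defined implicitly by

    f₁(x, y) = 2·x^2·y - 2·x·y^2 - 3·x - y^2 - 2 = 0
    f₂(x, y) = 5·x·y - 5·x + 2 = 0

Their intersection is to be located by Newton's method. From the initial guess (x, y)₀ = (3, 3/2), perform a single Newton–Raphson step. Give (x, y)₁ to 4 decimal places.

At (3, 3/2): F = (0.2500, 9.5000).
Jacobian J = [[4·x·y - 2·y^2 - 3, 2·x^2 - 4·x·y - 2·y], [5·y - 5, 5·x]].
At the point, J = [[10.5000, -3.0000], [2.5000, 15.0000]] (det J = 165.0000).
Solving J·Δ = −F gives Δ = (-0.1955, -0.6008).
Then the next iterate is (x, y)₁ = (2.8045, 0.8992).

(2.8045, 0.8992)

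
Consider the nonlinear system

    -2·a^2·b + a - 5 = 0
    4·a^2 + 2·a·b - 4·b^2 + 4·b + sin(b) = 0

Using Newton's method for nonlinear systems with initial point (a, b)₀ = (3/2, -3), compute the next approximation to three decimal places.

(1.360, -1.368)

At (3/2, -3): F = (10.000, -48.14112).
Jacobian J = [[-4·a·b + 1, -2·a^2], [8·a + 2·b, 2·a - 8·b + cos(b) + 4]].
At the point, J = [[19.000, -4.500], [6.000, 30.01001]] (det J = 597.19014).
Solving J·Δ = −F gives Δ = (-0.140, 1.632).
Then the next iterate is (a, b)₁ = (1.360, -1.368).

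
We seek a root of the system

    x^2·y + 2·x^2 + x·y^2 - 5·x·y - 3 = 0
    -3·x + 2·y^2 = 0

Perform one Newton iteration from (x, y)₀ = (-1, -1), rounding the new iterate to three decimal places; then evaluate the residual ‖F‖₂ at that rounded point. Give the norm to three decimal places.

3.041

At (-1, -1): F = (-8.000, 5.000).
Jacobian J = [[2·x·y + 4·x + y^2 - 5·y, x^2 + 2·x·y - 5·x], [-3, 4·y]].
At the point, J = [[4.000, 8.000], [-3.000, -4.000]] (det J = 8.000).
Solving J·Δ = −F gives Δ = (1.000, 0.500).
Then the next iterate is (x, y)₁ = (0.000, -0.500).
Re-evaluating at (0.000, -0.500): F = (-3.000, 0.500), so ‖F‖₂ = 3.041.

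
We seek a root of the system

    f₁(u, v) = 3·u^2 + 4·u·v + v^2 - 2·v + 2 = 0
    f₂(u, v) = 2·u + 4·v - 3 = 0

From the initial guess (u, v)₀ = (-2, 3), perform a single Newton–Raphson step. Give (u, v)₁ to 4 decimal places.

(-1.0000, 1.2500)

At (-2, 3): F = (-7.0000, 5.0000).
Jacobian J = [[6·u + 4·v, 4·u + 2·v - 2], [2, 4]].
At the point, J = [[0.0000, -4.0000], [2.0000, 4.0000]] (det J = 8.0000).
Solving J·Δ = −F gives Δ = (1.0000, -1.7500).
Then the next iterate is (u, v)₁ = (-1.0000, 1.2500).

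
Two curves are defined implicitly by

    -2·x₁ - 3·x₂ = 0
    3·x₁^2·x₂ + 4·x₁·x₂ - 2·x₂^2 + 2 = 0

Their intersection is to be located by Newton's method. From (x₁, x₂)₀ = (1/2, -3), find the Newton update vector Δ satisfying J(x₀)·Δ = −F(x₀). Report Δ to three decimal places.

(0.489, 2.341)

At (1/2, -3): F = (8.000, -24.250).
Jacobian J = [[-2, -3], [6·x₁·x₂ + 4·x₂, 3·x₁^2 + 4·x₁ - 4·x₂]].
At the point, J = [[-2.000, -3.000], [-21.000, 14.750]] (det J = -92.500).
Solving J·Δ = −F gives Δ = (0.489, 2.341).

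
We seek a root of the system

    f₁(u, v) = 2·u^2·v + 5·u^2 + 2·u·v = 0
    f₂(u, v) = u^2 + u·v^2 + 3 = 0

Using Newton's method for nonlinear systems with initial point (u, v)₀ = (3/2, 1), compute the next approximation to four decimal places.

At (3/2, 1): F = (18.7500, 6.7500).
Jacobian J = [[4·u·v + 10·u + 2·v, 2·u^2 + 2·u], [2·u + v^2, 2·u·v]].
At the point, J = [[23.0000, 7.5000], [4.0000, 3.0000]] (det J = 39.0000).
Solving J·Δ = −F gives Δ = (-0.1442, -2.0577).
Then the next iterate is (u, v)₁ = (1.3558, -1.0577).

(1.3558, -1.0577)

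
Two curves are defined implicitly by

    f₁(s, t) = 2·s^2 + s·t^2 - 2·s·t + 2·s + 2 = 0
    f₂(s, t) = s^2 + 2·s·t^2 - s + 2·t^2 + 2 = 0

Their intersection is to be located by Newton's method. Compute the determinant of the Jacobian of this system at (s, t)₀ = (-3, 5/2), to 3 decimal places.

J = [[4·s + t^2 - 2·t + 2, 2·s·t - 2·s], [2·s + 2·t^2 - 1, 4·s·t + 4·t]].
At the point, J = [[-8.750, -9.000], [5.500, -20.000]].
det J = 224.500.

224.500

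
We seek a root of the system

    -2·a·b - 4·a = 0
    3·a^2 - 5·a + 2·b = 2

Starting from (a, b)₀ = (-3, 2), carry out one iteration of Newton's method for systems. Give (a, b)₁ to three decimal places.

At (-3, 2): F = (24.000, 44.000).
Jacobian J = [[-2·b - 4, -2·a], [6·a - 5, 2]].
At the point, J = [[-8.000, 6.000], [-23.000, 2.000]] (det J = 122.000).
Solving J·Δ = −F gives Δ = (1.770, -1.639).
Then the next iterate is (a, b)₁ = (-1.230, 0.361).

(-1.230, 0.361)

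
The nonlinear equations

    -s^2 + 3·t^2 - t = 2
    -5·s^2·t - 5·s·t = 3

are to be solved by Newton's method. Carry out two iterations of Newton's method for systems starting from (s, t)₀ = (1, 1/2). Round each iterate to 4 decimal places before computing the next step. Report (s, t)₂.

(-1.3226, 1.3544)

At (1, 1/2): F = (-2.7500, -8.0000).
Jacobian J = [[-2·s, 6·t - 1], [-10·s·t - 5·t, -5·s^2 - 5·s]].
At the point, J = [[-2.0000, 2.0000], [-7.5000, -10.0000]] (det J = 35.0000).
Solving J·Δ = −F gives Δ = (-1.2429, 0.1321).
Then the next iterate is (s, t)₁ = (-0.2429, 0.6321).
Round to (-0.2429, 0.6321) and repeat: F = (-1.492449, -2.418785), J = [[0.4858, 2.7926], [-1.625129, 0.919498]].
Δ = (-1.0797, 0.7223), so (s, t)₂ = (-1.3226, 1.3544).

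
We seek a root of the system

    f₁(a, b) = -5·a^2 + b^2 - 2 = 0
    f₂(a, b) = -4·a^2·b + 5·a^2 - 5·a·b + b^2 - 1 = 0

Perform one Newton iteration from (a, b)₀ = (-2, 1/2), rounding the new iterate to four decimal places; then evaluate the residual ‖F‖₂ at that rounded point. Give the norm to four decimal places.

7.2734

At (-2, 1/2): F = (-21.7500, 16.2500).
Jacobian J = [[-10·a, 2·b], [-8·a·b + 10·a - 5·b, -4·a^2 - 5·a + 2·b]].
At the point, J = [[20.0000, 1.0000], [-14.5000, -5.0000]] (det J = -85.5000).
Solving J·Δ = −F gives Δ = (1.0819, 0.1126).
Then the next iterate is (a, b)₁ = (-0.9181, 0.6126).
Re-evaluating at (-0.9181, 0.6126): F = (-5.839259, 4.336496), so ‖F‖₂ = 7.2734.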